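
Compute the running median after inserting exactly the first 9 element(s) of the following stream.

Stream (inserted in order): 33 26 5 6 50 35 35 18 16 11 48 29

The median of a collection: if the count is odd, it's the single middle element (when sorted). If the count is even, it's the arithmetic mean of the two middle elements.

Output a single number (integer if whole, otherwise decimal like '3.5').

Step 1: insert 33 -> lo=[33] (size 1, max 33) hi=[] (size 0) -> median=33
Step 2: insert 26 -> lo=[26] (size 1, max 26) hi=[33] (size 1, min 33) -> median=29.5
Step 3: insert 5 -> lo=[5, 26] (size 2, max 26) hi=[33] (size 1, min 33) -> median=26
Step 4: insert 6 -> lo=[5, 6] (size 2, max 6) hi=[26, 33] (size 2, min 26) -> median=16
Step 5: insert 50 -> lo=[5, 6, 26] (size 3, max 26) hi=[33, 50] (size 2, min 33) -> median=26
Step 6: insert 35 -> lo=[5, 6, 26] (size 3, max 26) hi=[33, 35, 50] (size 3, min 33) -> median=29.5
Step 7: insert 35 -> lo=[5, 6, 26, 33] (size 4, max 33) hi=[35, 35, 50] (size 3, min 35) -> median=33
Step 8: insert 18 -> lo=[5, 6, 18, 26] (size 4, max 26) hi=[33, 35, 35, 50] (size 4, min 33) -> median=29.5
Step 9: insert 16 -> lo=[5, 6, 16, 18, 26] (size 5, max 26) hi=[33, 35, 35, 50] (size 4, min 33) -> median=26

Answer: 26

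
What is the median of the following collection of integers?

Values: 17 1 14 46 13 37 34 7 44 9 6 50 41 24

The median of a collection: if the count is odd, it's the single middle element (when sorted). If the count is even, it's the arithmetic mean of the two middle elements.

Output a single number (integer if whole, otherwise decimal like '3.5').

Step 1: insert 17 -> lo=[17] (size 1, max 17) hi=[] (size 0) -> median=17
Step 2: insert 1 -> lo=[1] (size 1, max 1) hi=[17] (size 1, min 17) -> median=9
Step 3: insert 14 -> lo=[1, 14] (size 2, max 14) hi=[17] (size 1, min 17) -> median=14
Step 4: insert 46 -> lo=[1, 14] (size 2, max 14) hi=[17, 46] (size 2, min 17) -> median=15.5
Step 5: insert 13 -> lo=[1, 13, 14] (size 3, max 14) hi=[17, 46] (size 2, min 17) -> median=14
Step 6: insert 37 -> lo=[1, 13, 14] (size 3, max 14) hi=[17, 37, 46] (size 3, min 17) -> median=15.5
Step 7: insert 34 -> lo=[1, 13, 14, 17] (size 4, max 17) hi=[34, 37, 46] (size 3, min 34) -> median=17
Step 8: insert 7 -> lo=[1, 7, 13, 14] (size 4, max 14) hi=[17, 34, 37, 46] (size 4, min 17) -> median=15.5
Step 9: insert 44 -> lo=[1, 7, 13, 14, 17] (size 5, max 17) hi=[34, 37, 44, 46] (size 4, min 34) -> median=17
Step 10: insert 9 -> lo=[1, 7, 9, 13, 14] (size 5, max 14) hi=[17, 34, 37, 44, 46] (size 5, min 17) -> median=15.5
Step 11: insert 6 -> lo=[1, 6, 7, 9, 13, 14] (size 6, max 14) hi=[17, 34, 37, 44, 46] (size 5, min 17) -> median=14
Step 12: insert 50 -> lo=[1, 6, 7, 9, 13, 14] (size 6, max 14) hi=[17, 34, 37, 44, 46, 50] (size 6, min 17) -> median=15.5
Step 13: insert 41 -> lo=[1, 6, 7, 9, 13, 14, 17] (size 7, max 17) hi=[34, 37, 41, 44, 46, 50] (size 6, min 34) -> median=17
Step 14: insert 24 -> lo=[1, 6, 7, 9, 13, 14, 17] (size 7, max 17) hi=[24, 34, 37, 41, 44, 46, 50] (size 7, min 24) -> median=20.5

Answer: 20.5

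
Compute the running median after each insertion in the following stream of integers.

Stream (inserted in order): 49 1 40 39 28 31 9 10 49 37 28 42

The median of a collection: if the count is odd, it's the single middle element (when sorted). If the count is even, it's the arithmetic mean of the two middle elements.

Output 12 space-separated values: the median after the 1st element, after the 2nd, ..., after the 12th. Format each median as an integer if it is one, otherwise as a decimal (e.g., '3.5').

Step 1: insert 49 -> lo=[49] (size 1, max 49) hi=[] (size 0) -> median=49
Step 2: insert 1 -> lo=[1] (size 1, max 1) hi=[49] (size 1, min 49) -> median=25
Step 3: insert 40 -> lo=[1, 40] (size 2, max 40) hi=[49] (size 1, min 49) -> median=40
Step 4: insert 39 -> lo=[1, 39] (size 2, max 39) hi=[40, 49] (size 2, min 40) -> median=39.5
Step 5: insert 28 -> lo=[1, 28, 39] (size 3, max 39) hi=[40, 49] (size 2, min 40) -> median=39
Step 6: insert 31 -> lo=[1, 28, 31] (size 3, max 31) hi=[39, 40, 49] (size 3, min 39) -> median=35
Step 7: insert 9 -> lo=[1, 9, 28, 31] (size 4, max 31) hi=[39, 40, 49] (size 3, min 39) -> median=31
Step 8: insert 10 -> lo=[1, 9, 10, 28] (size 4, max 28) hi=[31, 39, 40, 49] (size 4, min 31) -> median=29.5
Step 9: insert 49 -> lo=[1, 9, 10, 28, 31] (size 5, max 31) hi=[39, 40, 49, 49] (size 4, min 39) -> median=31
Step 10: insert 37 -> lo=[1, 9, 10, 28, 31] (size 5, max 31) hi=[37, 39, 40, 49, 49] (size 5, min 37) -> median=34
Step 11: insert 28 -> lo=[1, 9, 10, 28, 28, 31] (size 6, max 31) hi=[37, 39, 40, 49, 49] (size 5, min 37) -> median=31
Step 12: insert 42 -> lo=[1, 9, 10, 28, 28, 31] (size 6, max 31) hi=[37, 39, 40, 42, 49, 49] (size 6, min 37) -> median=34

Answer: 49 25 40 39.5 39 35 31 29.5 31 34 31 34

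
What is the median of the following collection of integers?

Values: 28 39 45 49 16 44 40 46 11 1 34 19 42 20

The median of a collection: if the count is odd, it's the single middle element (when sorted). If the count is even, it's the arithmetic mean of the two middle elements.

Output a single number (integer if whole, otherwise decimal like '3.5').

Answer: 36.5

Derivation:
Step 1: insert 28 -> lo=[28] (size 1, max 28) hi=[] (size 0) -> median=28
Step 2: insert 39 -> lo=[28] (size 1, max 28) hi=[39] (size 1, min 39) -> median=33.5
Step 3: insert 45 -> lo=[28, 39] (size 2, max 39) hi=[45] (size 1, min 45) -> median=39
Step 4: insert 49 -> lo=[28, 39] (size 2, max 39) hi=[45, 49] (size 2, min 45) -> median=42
Step 5: insert 16 -> lo=[16, 28, 39] (size 3, max 39) hi=[45, 49] (size 2, min 45) -> median=39
Step 6: insert 44 -> lo=[16, 28, 39] (size 3, max 39) hi=[44, 45, 49] (size 3, min 44) -> median=41.5
Step 7: insert 40 -> lo=[16, 28, 39, 40] (size 4, max 40) hi=[44, 45, 49] (size 3, min 44) -> median=40
Step 8: insert 46 -> lo=[16, 28, 39, 40] (size 4, max 40) hi=[44, 45, 46, 49] (size 4, min 44) -> median=42
Step 9: insert 11 -> lo=[11, 16, 28, 39, 40] (size 5, max 40) hi=[44, 45, 46, 49] (size 4, min 44) -> median=40
Step 10: insert 1 -> lo=[1, 11, 16, 28, 39] (size 5, max 39) hi=[40, 44, 45, 46, 49] (size 5, min 40) -> median=39.5
Step 11: insert 34 -> lo=[1, 11, 16, 28, 34, 39] (size 6, max 39) hi=[40, 44, 45, 46, 49] (size 5, min 40) -> median=39
Step 12: insert 19 -> lo=[1, 11, 16, 19, 28, 34] (size 6, max 34) hi=[39, 40, 44, 45, 46, 49] (size 6, min 39) -> median=36.5
Step 13: insert 42 -> lo=[1, 11, 16, 19, 28, 34, 39] (size 7, max 39) hi=[40, 42, 44, 45, 46, 49] (size 6, min 40) -> median=39
Step 14: insert 20 -> lo=[1, 11, 16, 19, 20, 28, 34] (size 7, max 34) hi=[39, 40, 42, 44, 45, 46, 49] (size 7, min 39) -> median=36.5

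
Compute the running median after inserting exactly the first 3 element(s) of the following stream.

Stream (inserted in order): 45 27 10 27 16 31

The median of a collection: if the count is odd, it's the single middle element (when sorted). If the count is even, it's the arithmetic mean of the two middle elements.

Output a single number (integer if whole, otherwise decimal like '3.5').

Step 1: insert 45 -> lo=[45] (size 1, max 45) hi=[] (size 0) -> median=45
Step 2: insert 27 -> lo=[27] (size 1, max 27) hi=[45] (size 1, min 45) -> median=36
Step 3: insert 10 -> lo=[10, 27] (size 2, max 27) hi=[45] (size 1, min 45) -> median=27

Answer: 27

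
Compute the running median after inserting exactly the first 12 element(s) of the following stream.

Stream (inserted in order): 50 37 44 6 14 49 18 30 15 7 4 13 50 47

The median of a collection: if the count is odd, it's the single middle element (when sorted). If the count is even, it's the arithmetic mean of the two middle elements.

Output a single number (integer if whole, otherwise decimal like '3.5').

Step 1: insert 50 -> lo=[50] (size 1, max 50) hi=[] (size 0) -> median=50
Step 2: insert 37 -> lo=[37] (size 1, max 37) hi=[50] (size 1, min 50) -> median=43.5
Step 3: insert 44 -> lo=[37, 44] (size 2, max 44) hi=[50] (size 1, min 50) -> median=44
Step 4: insert 6 -> lo=[6, 37] (size 2, max 37) hi=[44, 50] (size 2, min 44) -> median=40.5
Step 5: insert 14 -> lo=[6, 14, 37] (size 3, max 37) hi=[44, 50] (size 2, min 44) -> median=37
Step 6: insert 49 -> lo=[6, 14, 37] (size 3, max 37) hi=[44, 49, 50] (size 3, min 44) -> median=40.5
Step 7: insert 18 -> lo=[6, 14, 18, 37] (size 4, max 37) hi=[44, 49, 50] (size 3, min 44) -> median=37
Step 8: insert 30 -> lo=[6, 14, 18, 30] (size 4, max 30) hi=[37, 44, 49, 50] (size 4, min 37) -> median=33.5
Step 9: insert 15 -> lo=[6, 14, 15, 18, 30] (size 5, max 30) hi=[37, 44, 49, 50] (size 4, min 37) -> median=30
Step 10: insert 7 -> lo=[6, 7, 14, 15, 18] (size 5, max 18) hi=[30, 37, 44, 49, 50] (size 5, min 30) -> median=24
Step 11: insert 4 -> lo=[4, 6, 7, 14, 15, 18] (size 6, max 18) hi=[30, 37, 44, 49, 50] (size 5, min 30) -> median=18
Step 12: insert 13 -> lo=[4, 6, 7, 13, 14, 15] (size 6, max 15) hi=[18, 30, 37, 44, 49, 50] (size 6, min 18) -> median=16.5

Answer: 16.5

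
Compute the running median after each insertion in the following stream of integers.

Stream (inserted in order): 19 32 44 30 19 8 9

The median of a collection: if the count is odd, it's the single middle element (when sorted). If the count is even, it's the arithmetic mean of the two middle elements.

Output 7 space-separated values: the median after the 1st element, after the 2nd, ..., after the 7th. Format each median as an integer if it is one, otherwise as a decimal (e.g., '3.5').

Answer: 19 25.5 32 31 30 24.5 19

Derivation:
Step 1: insert 19 -> lo=[19] (size 1, max 19) hi=[] (size 0) -> median=19
Step 2: insert 32 -> lo=[19] (size 1, max 19) hi=[32] (size 1, min 32) -> median=25.5
Step 3: insert 44 -> lo=[19, 32] (size 2, max 32) hi=[44] (size 1, min 44) -> median=32
Step 4: insert 30 -> lo=[19, 30] (size 2, max 30) hi=[32, 44] (size 2, min 32) -> median=31
Step 5: insert 19 -> lo=[19, 19, 30] (size 3, max 30) hi=[32, 44] (size 2, min 32) -> median=30
Step 6: insert 8 -> lo=[8, 19, 19] (size 3, max 19) hi=[30, 32, 44] (size 3, min 30) -> median=24.5
Step 7: insert 9 -> lo=[8, 9, 19, 19] (size 4, max 19) hi=[30, 32, 44] (size 3, min 30) -> median=19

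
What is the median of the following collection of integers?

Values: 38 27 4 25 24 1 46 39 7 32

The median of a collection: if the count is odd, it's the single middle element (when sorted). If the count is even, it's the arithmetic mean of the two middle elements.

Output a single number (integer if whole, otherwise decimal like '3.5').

Answer: 26

Derivation:
Step 1: insert 38 -> lo=[38] (size 1, max 38) hi=[] (size 0) -> median=38
Step 2: insert 27 -> lo=[27] (size 1, max 27) hi=[38] (size 1, min 38) -> median=32.5
Step 3: insert 4 -> lo=[4, 27] (size 2, max 27) hi=[38] (size 1, min 38) -> median=27
Step 4: insert 25 -> lo=[4, 25] (size 2, max 25) hi=[27, 38] (size 2, min 27) -> median=26
Step 5: insert 24 -> lo=[4, 24, 25] (size 3, max 25) hi=[27, 38] (size 2, min 27) -> median=25
Step 6: insert 1 -> lo=[1, 4, 24] (size 3, max 24) hi=[25, 27, 38] (size 3, min 25) -> median=24.5
Step 7: insert 46 -> lo=[1, 4, 24, 25] (size 4, max 25) hi=[27, 38, 46] (size 3, min 27) -> median=25
Step 8: insert 39 -> lo=[1, 4, 24, 25] (size 4, max 25) hi=[27, 38, 39, 46] (size 4, min 27) -> median=26
Step 9: insert 7 -> lo=[1, 4, 7, 24, 25] (size 5, max 25) hi=[27, 38, 39, 46] (size 4, min 27) -> median=25
Step 10: insert 32 -> lo=[1, 4, 7, 24, 25] (size 5, max 25) hi=[27, 32, 38, 39, 46] (size 5, min 27) -> median=26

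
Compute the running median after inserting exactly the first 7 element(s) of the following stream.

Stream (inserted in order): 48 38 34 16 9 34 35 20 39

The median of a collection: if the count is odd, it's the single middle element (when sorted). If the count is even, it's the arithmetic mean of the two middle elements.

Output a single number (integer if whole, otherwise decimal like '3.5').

Answer: 34

Derivation:
Step 1: insert 48 -> lo=[48] (size 1, max 48) hi=[] (size 0) -> median=48
Step 2: insert 38 -> lo=[38] (size 1, max 38) hi=[48] (size 1, min 48) -> median=43
Step 3: insert 34 -> lo=[34, 38] (size 2, max 38) hi=[48] (size 1, min 48) -> median=38
Step 4: insert 16 -> lo=[16, 34] (size 2, max 34) hi=[38, 48] (size 2, min 38) -> median=36
Step 5: insert 9 -> lo=[9, 16, 34] (size 3, max 34) hi=[38, 48] (size 2, min 38) -> median=34
Step 6: insert 34 -> lo=[9, 16, 34] (size 3, max 34) hi=[34, 38, 48] (size 3, min 34) -> median=34
Step 7: insert 35 -> lo=[9, 16, 34, 34] (size 4, max 34) hi=[35, 38, 48] (size 3, min 35) -> median=34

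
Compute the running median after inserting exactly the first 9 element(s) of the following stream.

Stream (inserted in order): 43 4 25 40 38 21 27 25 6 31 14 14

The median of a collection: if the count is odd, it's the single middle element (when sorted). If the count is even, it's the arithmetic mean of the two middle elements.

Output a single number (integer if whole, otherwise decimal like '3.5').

Step 1: insert 43 -> lo=[43] (size 1, max 43) hi=[] (size 0) -> median=43
Step 2: insert 4 -> lo=[4] (size 1, max 4) hi=[43] (size 1, min 43) -> median=23.5
Step 3: insert 25 -> lo=[4, 25] (size 2, max 25) hi=[43] (size 1, min 43) -> median=25
Step 4: insert 40 -> lo=[4, 25] (size 2, max 25) hi=[40, 43] (size 2, min 40) -> median=32.5
Step 5: insert 38 -> lo=[4, 25, 38] (size 3, max 38) hi=[40, 43] (size 2, min 40) -> median=38
Step 6: insert 21 -> lo=[4, 21, 25] (size 3, max 25) hi=[38, 40, 43] (size 3, min 38) -> median=31.5
Step 7: insert 27 -> lo=[4, 21, 25, 27] (size 4, max 27) hi=[38, 40, 43] (size 3, min 38) -> median=27
Step 8: insert 25 -> lo=[4, 21, 25, 25] (size 4, max 25) hi=[27, 38, 40, 43] (size 4, min 27) -> median=26
Step 9: insert 6 -> lo=[4, 6, 21, 25, 25] (size 5, max 25) hi=[27, 38, 40, 43] (size 4, min 27) -> median=25

Answer: 25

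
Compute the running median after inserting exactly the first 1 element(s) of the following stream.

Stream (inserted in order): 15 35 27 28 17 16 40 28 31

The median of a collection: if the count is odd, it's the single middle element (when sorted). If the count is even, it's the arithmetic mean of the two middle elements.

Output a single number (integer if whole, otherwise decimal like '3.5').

Step 1: insert 15 -> lo=[15] (size 1, max 15) hi=[] (size 0) -> median=15

Answer: 15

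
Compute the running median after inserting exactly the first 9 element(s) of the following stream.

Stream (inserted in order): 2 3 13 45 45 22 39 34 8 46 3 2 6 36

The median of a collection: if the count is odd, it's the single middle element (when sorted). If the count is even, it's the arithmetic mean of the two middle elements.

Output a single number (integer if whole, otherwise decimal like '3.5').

Step 1: insert 2 -> lo=[2] (size 1, max 2) hi=[] (size 0) -> median=2
Step 2: insert 3 -> lo=[2] (size 1, max 2) hi=[3] (size 1, min 3) -> median=2.5
Step 3: insert 13 -> lo=[2, 3] (size 2, max 3) hi=[13] (size 1, min 13) -> median=3
Step 4: insert 45 -> lo=[2, 3] (size 2, max 3) hi=[13, 45] (size 2, min 13) -> median=8
Step 5: insert 45 -> lo=[2, 3, 13] (size 3, max 13) hi=[45, 45] (size 2, min 45) -> median=13
Step 6: insert 22 -> lo=[2, 3, 13] (size 3, max 13) hi=[22, 45, 45] (size 3, min 22) -> median=17.5
Step 7: insert 39 -> lo=[2, 3, 13, 22] (size 4, max 22) hi=[39, 45, 45] (size 3, min 39) -> median=22
Step 8: insert 34 -> lo=[2, 3, 13, 22] (size 4, max 22) hi=[34, 39, 45, 45] (size 4, min 34) -> median=28
Step 9: insert 8 -> lo=[2, 3, 8, 13, 22] (size 5, max 22) hi=[34, 39, 45, 45] (size 4, min 34) -> median=22

Answer: 22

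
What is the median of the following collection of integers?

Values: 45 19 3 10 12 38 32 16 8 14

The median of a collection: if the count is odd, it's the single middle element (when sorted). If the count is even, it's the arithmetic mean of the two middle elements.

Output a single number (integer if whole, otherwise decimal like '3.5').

Step 1: insert 45 -> lo=[45] (size 1, max 45) hi=[] (size 0) -> median=45
Step 2: insert 19 -> lo=[19] (size 1, max 19) hi=[45] (size 1, min 45) -> median=32
Step 3: insert 3 -> lo=[3, 19] (size 2, max 19) hi=[45] (size 1, min 45) -> median=19
Step 4: insert 10 -> lo=[3, 10] (size 2, max 10) hi=[19, 45] (size 2, min 19) -> median=14.5
Step 5: insert 12 -> lo=[3, 10, 12] (size 3, max 12) hi=[19, 45] (size 2, min 19) -> median=12
Step 6: insert 38 -> lo=[3, 10, 12] (size 3, max 12) hi=[19, 38, 45] (size 3, min 19) -> median=15.5
Step 7: insert 32 -> lo=[3, 10, 12, 19] (size 4, max 19) hi=[32, 38, 45] (size 3, min 32) -> median=19
Step 8: insert 16 -> lo=[3, 10, 12, 16] (size 4, max 16) hi=[19, 32, 38, 45] (size 4, min 19) -> median=17.5
Step 9: insert 8 -> lo=[3, 8, 10, 12, 16] (size 5, max 16) hi=[19, 32, 38, 45] (size 4, min 19) -> median=16
Step 10: insert 14 -> lo=[3, 8, 10, 12, 14] (size 5, max 14) hi=[16, 19, 32, 38, 45] (size 5, min 16) -> median=15

Answer: 15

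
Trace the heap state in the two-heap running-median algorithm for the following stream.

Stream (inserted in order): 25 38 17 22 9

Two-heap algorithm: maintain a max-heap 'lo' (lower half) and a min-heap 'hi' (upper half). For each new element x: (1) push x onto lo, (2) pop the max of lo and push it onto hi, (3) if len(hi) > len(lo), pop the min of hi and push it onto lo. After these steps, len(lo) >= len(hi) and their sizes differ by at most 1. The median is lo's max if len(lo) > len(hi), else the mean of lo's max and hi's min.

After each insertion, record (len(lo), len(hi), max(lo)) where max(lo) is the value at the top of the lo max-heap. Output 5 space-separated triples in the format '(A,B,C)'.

Step 1: insert 25 -> lo=[25] hi=[] -> (len(lo)=1, len(hi)=0, max(lo)=25)
Step 2: insert 38 -> lo=[25] hi=[38] -> (len(lo)=1, len(hi)=1, max(lo)=25)
Step 3: insert 17 -> lo=[17, 25] hi=[38] -> (len(lo)=2, len(hi)=1, max(lo)=25)
Step 4: insert 22 -> lo=[17, 22] hi=[25, 38] -> (len(lo)=2, len(hi)=2, max(lo)=22)
Step 5: insert 9 -> lo=[9, 17, 22] hi=[25, 38] -> (len(lo)=3, len(hi)=2, max(lo)=22)

Answer: (1,0,25) (1,1,25) (2,1,25) (2,2,22) (3,2,22)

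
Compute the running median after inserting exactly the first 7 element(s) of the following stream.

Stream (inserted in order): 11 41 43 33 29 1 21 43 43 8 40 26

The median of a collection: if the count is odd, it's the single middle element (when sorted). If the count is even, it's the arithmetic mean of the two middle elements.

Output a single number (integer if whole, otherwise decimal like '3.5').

Answer: 29

Derivation:
Step 1: insert 11 -> lo=[11] (size 1, max 11) hi=[] (size 0) -> median=11
Step 2: insert 41 -> lo=[11] (size 1, max 11) hi=[41] (size 1, min 41) -> median=26
Step 3: insert 43 -> lo=[11, 41] (size 2, max 41) hi=[43] (size 1, min 43) -> median=41
Step 4: insert 33 -> lo=[11, 33] (size 2, max 33) hi=[41, 43] (size 2, min 41) -> median=37
Step 5: insert 29 -> lo=[11, 29, 33] (size 3, max 33) hi=[41, 43] (size 2, min 41) -> median=33
Step 6: insert 1 -> lo=[1, 11, 29] (size 3, max 29) hi=[33, 41, 43] (size 3, min 33) -> median=31
Step 7: insert 21 -> lo=[1, 11, 21, 29] (size 4, max 29) hi=[33, 41, 43] (size 3, min 33) -> median=29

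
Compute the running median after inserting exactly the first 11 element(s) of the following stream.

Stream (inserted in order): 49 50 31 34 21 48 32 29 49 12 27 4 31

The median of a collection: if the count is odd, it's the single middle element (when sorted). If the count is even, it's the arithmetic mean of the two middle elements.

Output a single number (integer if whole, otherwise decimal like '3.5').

Answer: 32

Derivation:
Step 1: insert 49 -> lo=[49] (size 1, max 49) hi=[] (size 0) -> median=49
Step 2: insert 50 -> lo=[49] (size 1, max 49) hi=[50] (size 1, min 50) -> median=49.5
Step 3: insert 31 -> lo=[31, 49] (size 2, max 49) hi=[50] (size 1, min 50) -> median=49
Step 4: insert 34 -> lo=[31, 34] (size 2, max 34) hi=[49, 50] (size 2, min 49) -> median=41.5
Step 5: insert 21 -> lo=[21, 31, 34] (size 3, max 34) hi=[49, 50] (size 2, min 49) -> median=34
Step 6: insert 48 -> lo=[21, 31, 34] (size 3, max 34) hi=[48, 49, 50] (size 3, min 48) -> median=41
Step 7: insert 32 -> lo=[21, 31, 32, 34] (size 4, max 34) hi=[48, 49, 50] (size 3, min 48) -> median=34
Step 8: insert 29 -> lo=[21, 29, 31, 32] (size 4, max 32) hi=[34, 48, 49, 50] (size 4, min 34) -> median=33
Step 9: insert 49 -> lo=[21, 29, 31, 32, 34] (size 5, max 34) hi=[48, 49, 49, 50] (size 4, min 48) -> median=34
Step 10: insert 12 -> lo=[12, 21, 29, 31, 32] (size 5, max 32) hi=[34, 48, 49, 49, 50] (size 5, min 34) -> median=33
Step 11: insert 27 -> lo=[12, 21, 27, 29, 31, 32] (size 6, max 32) hi=[34, 48, 49, 49, 50] (size 5, min 34) -> median=32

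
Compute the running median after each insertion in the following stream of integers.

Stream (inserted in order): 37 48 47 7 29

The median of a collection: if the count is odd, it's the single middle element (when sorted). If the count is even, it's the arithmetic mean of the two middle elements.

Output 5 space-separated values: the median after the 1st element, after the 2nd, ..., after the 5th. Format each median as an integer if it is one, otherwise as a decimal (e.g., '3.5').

Answer: 37 42.5 47 42 37

Derivation:
Step 1: insert 37 -> lo=[37] (size 1, max 37) hi=[] (size 0) -> median=37
Step 2: insert 48 -> lo=[37] (size 1, max 37) hi=[48] (size 1, min 48) -> median=42.5
Step 3: insert 47 -> lo=[37, 47] (size 2, max 47) hi=[48] (size 1, min 48) -> median=47
Step 4: insert 7 -> lo=[7, 37] (size 2, max 37) hi=[47, 48] (size 2, min 47) -> median=42
Step 5: insert 29 -> lo=[7, 29, 37] (size 3, max 37) hi=[47, 48] (size 2, min 47) -> median=37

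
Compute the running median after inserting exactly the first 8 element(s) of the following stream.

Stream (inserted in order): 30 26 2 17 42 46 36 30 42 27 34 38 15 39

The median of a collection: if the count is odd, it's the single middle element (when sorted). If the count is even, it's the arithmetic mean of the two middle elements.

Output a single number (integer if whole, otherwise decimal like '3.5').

Answer: 30

Derivation:
Step 1: insert 30 -> lo=[30] (size 1, max 30) hi=[] (size 0) -> median=30
Step 2: insert 26 -> lo=[26] (size 1, max 26) hi=[30] (size 1, min 30) -> median=28
Step 3: insert 2 -> lo=[2, 26] (size 2, max 26) hi=[30] (size 1, min 30) -> median=26
Step 4: insert 17 -> lo=[2, 17] (size 2, max 17) hi=[26, 30] (size 2, min 26) -> median=21.5
Step 5: insert 42 -> lo=[2, 17, 26] (size 3, max 26) hi=[30, 42] (size 2, min 30) -> median=26
Step 6: insert 46 -> lo=[2, 17, 26] (size 3, max 26) hi=[30, 42, 46] (size 3, min 30) -> median=28
Step 7: insert 36 -> lo=[2, 17, 26, 30] (size 4, max 30) hi=[36, 42, 46] (size 3, min 36) -> median=30
Step 8: insert 30 -> lo=[2, 17, 26, 30] (size 4, max 30) hi=[30, 36, 42, 46] (size 4, min 30) -> median=30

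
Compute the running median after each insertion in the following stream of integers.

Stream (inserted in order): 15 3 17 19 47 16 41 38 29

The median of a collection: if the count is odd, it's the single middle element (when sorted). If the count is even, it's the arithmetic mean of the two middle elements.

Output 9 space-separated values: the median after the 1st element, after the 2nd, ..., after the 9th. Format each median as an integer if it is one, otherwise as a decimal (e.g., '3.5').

Step 1: insert 15 -> lo=[15] (size 1, max 15) hi=[] (size 0) -> median=15
Step 2: insert 3 -> lo=[3] (size 1, max 3) hi=[15] (size 1, min 15) -> median=9
Step 3: insert 17 -> lo=[3, 15] (size 2, max 15) hi=[17] (size 1, min 17) -> median=15
Step 4: insert 19 -> lo=[3, 15] (size 2, max 15) hi=[17, 19] (size 2, min 17) -> median=16
Step 5: insert 47 -> lo=[3, 15, 17] (size 3, max 17) hi=[19, 47] (size 2, min 19) -> median=17
Step 6: insert 16 -> lo=[3, 15, 16] (size 3, max 16) hi=[17, 19, 47] (size 3, min 17) -> median=16.5
Step 7: insert 41 -> lo=[3, 15, 16, 17] (size 4, max 17) hi=[19, 41, 47] (size 3, min 19) -> median=17
Step 8: insert 38 -> lo=[3, 15, 16, 17] (size 4, max 17) hi=[19, 38, 41, 47] (size 4, min 19) -> median=18
Step 9: insert 29 -> lo=[3, 15, 16, 17, 19] (size 5, max 19) hi=[29, 38, 41, 47] (size 4, min 29) -> median=19

Answer: 15 9 15 16 17 16.5 17 18 19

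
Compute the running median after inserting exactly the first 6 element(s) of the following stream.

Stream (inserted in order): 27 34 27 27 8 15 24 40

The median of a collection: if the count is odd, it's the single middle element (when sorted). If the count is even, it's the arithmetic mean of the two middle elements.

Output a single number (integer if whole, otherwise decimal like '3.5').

Answer: 27

Derivation:
Step 1: insert 27 -> lo=[27] (size 1, max 27) hi=[] (size 0) -> median=27
Step 2: insert 34 -> lo=[27] (size 1, max 27) hi=[34] (size 1, min 34) -> median=30.5
Step 3: insert 27 -> lo=[27, 27] (size 2, max 27) hi=[34] (size 1, min 34) -> median=27
Step 4: insert 27 -> lo=[27, 27] (size 2, max 27) hi=[27, 34] (size 2, min 27) -> median=27
Step 5: insert 8 -> lo=[8, 27, 27] (size 3, max 27) hi=[27, 34] (size 2, min 27) -> median=27
Step 6: insert 15 -> lo=[8, 15, 27] (size 3, max 27) hi=[27, 27, 34] (size 3, min 27) -> median=27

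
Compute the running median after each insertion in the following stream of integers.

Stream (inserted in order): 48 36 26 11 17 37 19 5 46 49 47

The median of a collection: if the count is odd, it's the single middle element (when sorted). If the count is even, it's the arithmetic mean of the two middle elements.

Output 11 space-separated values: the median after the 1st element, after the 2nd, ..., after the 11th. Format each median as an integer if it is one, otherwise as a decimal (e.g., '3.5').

Answer: 48 42 36 31 26 31 26 22.5 26 31 36

Derivation:
Step 1: insert 48 -> lo=[48] (size 1, max 48) hi=[] (size 0) -> median=48
Step 2: insert 36 -> lo=[36] (size 1, max 36) hi=[48] (size 1, min 48) -> median=42
Step 3: insert 26 -> lo=[26, 36] (size 2, max 36) hi=[48] (size 1, min 48) -> median=36
Step 4: insert 11 -> lo=[11, 26] (size 2, max 26) hi=[36, 48] (size 2, min 36) -> median=31
Step 5: insert 17 -> lo=[11, 17, 26] (size 3, max 26) hi=[36, 48] (size 2, min 36) -> median=26
Step 6: insert 37 -> lo=[11, 17, 26] (size 3, max 26) hi=[36, 37, 48] (size 3, min 36) -> median=31
Step 7: insert 19 -> lo=[11, 17, 19, 26] (size 4, max 26) hi=[36, 37, 48] (size 3, min 36) -> median=26
Step 8: insert 5 -> lo=[5, 11, 17, 19] (size 4, max 19) hi=[26, 36, 37, 48] (size 4, min 26) -> median=22.5
Step 9: insert 46 -> lo=[5, 11, 17, 19, 26] (size 5, max 26) hi=[36, 37, 46, 48] (size 4, min 36) -> median=26
Step 10: insert 49 -> lo=[5, 11, 17, 19, 26] (size 5, max 26) hi=[36, 37, 46, 48, 49] (size 5, min 36) -> median=31
Step 11: insert 47 -> lo=[5, 11, 17, 19, 26, 36] (size 6, max 36) hi=[37, 46, 47, 48, 49] (size 5, min 37) -> median=36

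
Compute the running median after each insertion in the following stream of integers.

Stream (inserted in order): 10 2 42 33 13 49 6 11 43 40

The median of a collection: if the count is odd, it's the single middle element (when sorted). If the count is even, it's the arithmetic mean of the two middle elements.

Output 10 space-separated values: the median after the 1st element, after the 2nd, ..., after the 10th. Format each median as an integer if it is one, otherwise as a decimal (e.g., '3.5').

Step 1: insert 10 -> lo=[10] (size 1, max 10) hi=[] (size 0) -> median=10
Step 2: insert 2 -> lo=[2] (size 1, max 2) hi=[10] (size 1, min 10) -> median=6
Step 3: insert 42 -> lo=[2, 10] (size 2, max 10) hi=[42] (size 1, min 42) -> median=10
Step 4: insert 33 -> lo=[2, 10] (size 2, max 10) hi=[33, 42] (size 2, min 33) -> median=21.5
Step 5: insert 13 -> lo=[2, 10, 13] (size 3, max 13) hi=[33, 42] (size 2, min 33) -> median=13
Step 6: insert 49 -> lo=[2, 10, 13] (size 3, max 13) hi=[33, 42, 49] (size 3, min 33) -> median=23
Step 7: insert 6 -> lo=[2, 6, 10, 13] (size 4, max 13) hi=[33, 42, 49] (size 3, min 33) -> median=13
Step 8: insert 11 -> lo=[2, 6, 10, 11] (size 4, max 11) hi=[13, 33, 42, 49] (size 4, min 13) -> median=12
Step 9: insert 43 -> lo=[2, 6, 10, 11, 13] (size 5, max 13) hi=[33, 42, 43, 49] (size 4, min 33) -> median=13
Step 10: insert 40 -> lo=[2, 6, 10, 11, 13] (size 5, max 13) hi=[33, 40, 42, 43, 49] (size 5, min 33) -> median=23

Answer: 10 6 10 21.5 13 23 13 12 13 23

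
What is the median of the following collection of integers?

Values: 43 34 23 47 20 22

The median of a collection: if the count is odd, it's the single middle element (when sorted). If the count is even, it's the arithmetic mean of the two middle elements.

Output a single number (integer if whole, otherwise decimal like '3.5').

Step 1: insert 43 -> lo=[43] (size 1, max 43) hi=[] (size 0) -> median=43
Step 2: insert 34 -> lo=[34] (size 1, max 34) hi=[43] (size 1, min 43) -> median=38.5
Step 3: insert 23 -> lo=[23, 34] (size 2, max 34) hi=[43] (size 1, min 43) -> median=34
Step 4: insert 47 -> lo=[23, 34] (size 2, max 34) hi=[43, 47] (size 2, min 43) -> median=38.5
Step 5: insert 20 -> lo=[20, 23, 34] (size 3, max 34) hi=[43, 47] (size 2, min 43) -> median=34
Step 6: insert 22 -> lo=[20, 22, 23] (size 3, max 23) hi=[34, 43, 47] (size 3, min 34) -> median=28.5

Answer: 28.5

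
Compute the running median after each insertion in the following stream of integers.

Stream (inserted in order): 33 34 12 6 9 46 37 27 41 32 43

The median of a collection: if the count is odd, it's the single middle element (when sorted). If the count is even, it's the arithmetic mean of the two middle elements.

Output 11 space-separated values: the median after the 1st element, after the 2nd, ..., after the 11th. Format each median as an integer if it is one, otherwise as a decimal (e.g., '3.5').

Step 1: insert 33 -> lo=[33] (size 1, max 33) hi=[] (size 0) -> median=33
Step 2: insert 34 -> lo=[33] (size 1, max 33) hi=[34] (size 1, min 34) -> median=33.5
Step 3: insert 12 -> lo=[12, 33] (size 2, max 33) hi=[34] (size 1, min 34) -> median=33
Step 4: insert 6 -> lo=[6, 12] (size 2, max 12) hi=[33, 34] (size 2, min 33) -> median=22.5
Step 5: insert 9 -> lo=[6, 9, 12] (size 3, max 12) hi=[33, 34] (size 2, min 33) -> median=12
Step 6: insert 46 -> lo=[6, 9, 12] (size 3, max 12) hi=[33, 34, 46] (size 3, min 33) -> median=22.5
Step 7: insert 37 -> lo=[6, 9, 12, 33] (size 4, max 33) hi=[34, 37, 46] (size 3, min 34) -> median=33
Step 8: insert 27 -> lo=[6, 9, 12, 27] (size 4, max 27) hi=[33, 34, 37, 46] (size 4, min 33) -> median=30
Step 9: insert 41 -> lo=[6, 9, 12, 27, 33] (size 5, max 33) hi=[34, 37, 41, 46] (size 4, min 34) -> median=33
Step 10: insert 32 -> lo=[6, 9, 12, 27, 32] (size 5, max 32) hi=[33, 34, 37, 41, 46] (size 5, min 33) -> median=32.5
Step 11: insert 43 -> lo=[6, 9, 12, 27, 32, 33] (size 6, max 33) hi=[34, 37, 41, 43, 46] (size 5, min 34) -> median=33

Answer: 33 33.5 33 22.5 12 22.5 33 30 33 32.5 33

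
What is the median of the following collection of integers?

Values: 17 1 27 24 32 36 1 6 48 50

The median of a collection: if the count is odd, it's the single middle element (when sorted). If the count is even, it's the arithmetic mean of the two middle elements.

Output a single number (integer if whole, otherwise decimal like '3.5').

Step 1: insert 17 -> lo=[17] (size 1, max 17) hi=[] (size 0) -> median=17
Step 2: insert 1 -> lo=[1] (size 1, max 1) hi=[17] (size 1, min 17) -> median=9
Step 3: insert 27 -> lo=[1, 17] (size 2, max 17) hi=[27] (size 1, min 27) -> median=17
Step 4: insert 24 -> lo=[1, 17] (size 2, max 17) hi=[24, 27] (size 2, min 24) -> median=20.5
Step 5: insert 32 -> lo=[1, 17, 24] (size 3, max 24) hi=[27, 32] (size 2, min 27) -> median=24
Step 6: insert 36 -> lo=[1, 17, 24] (size 3, max 24) hi=[27, 32, 36] (size 3, min 27) -> median=25.5
Step 7: insert 1 -> lo=[1, 1, 17, 24] (size 4, max 24) hi=[27, 32, 36] (size 3, min 27) -> median=24
Step 8: insert 6 -> lo=[1, 1, 6, 17] (size 4, max 17) hi=[24, 27, 32, 36] (size 4, min 24) -> median=20.5
Step 9: insert 48 -> lo=[1, 1, 6, 17, 24] (size 5, max 24) hi=[27, 32, 36, 48] (size 4, min 27) -> median=24
Step 10: insert 50 -> lo=[1, 1, 6, 17, 24] (size 5, max 24) hi=[27, 32, 36, 48, 50] (size 5, min 27) -> median=25.5

Answer: 25.5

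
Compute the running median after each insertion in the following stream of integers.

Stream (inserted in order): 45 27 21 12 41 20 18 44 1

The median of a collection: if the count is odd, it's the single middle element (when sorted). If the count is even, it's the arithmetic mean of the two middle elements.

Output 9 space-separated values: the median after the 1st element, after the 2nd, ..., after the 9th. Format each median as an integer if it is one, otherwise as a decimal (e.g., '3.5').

Answer: 45 36 27 24 27 24 21 24 21

Derivation:
Step 1: insert 45 -> lo=[45] (size 1, max 45) hi=[] (size 0) -> median=45
Step 2: insert 27 -> lo=[27] (size 1, max 27) hi=[45] (size 1, min 45) -> median=36
Step 3: insert 21 -> lo=[21, 27] (size 2, max 27) hi=[45] (size 1, min 45) -> median=27
Step 4: insert 12 -> lo=[12, 21] (size 2, max 21) hi=[27, 45] (size 2, min 27) -> median=24
Step 5: insert 41 -> lo=[12, 21, 27] (size 3, max 27) hi=[41, 45] (size 2, min 41) -> median=27
Step 6: insert 20 -> lo=[12, 20, 21] (size 3, max 21) hi=[27, 41, 45] (size 3, min 27) -> median=24
Step 7: insert 18 -> lo=[12, 18, 20, 21] (size 4, max 21) hi=[27, 41, 45] (size 3, min 27) -> median=21
Step 8: insert 44 -> lo=[12, 18, 20, 21] (size 4, max 21) hi=[27, 41, 44, 45] (size 4, min 27) -> median=24
Step 9: insert 1 -> lo=[1, 12, 18, 20, 21] (size 5, max 21) hi=[27, 41, 44, 45] (size 4, min 27) -> median=21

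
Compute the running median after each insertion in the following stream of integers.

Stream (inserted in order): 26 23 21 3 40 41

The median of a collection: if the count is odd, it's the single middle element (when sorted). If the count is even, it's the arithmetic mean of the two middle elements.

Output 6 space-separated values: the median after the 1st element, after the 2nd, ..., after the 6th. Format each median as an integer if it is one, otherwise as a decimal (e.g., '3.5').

Step 1: insert 26 -> lo=[26] (size 1, max 26) hi=[] (size 0) -> median=26
Step 2: insert 23 -> lo=[23] (size 1, max 23) hi=[26] (size 1, min 26) -> median=24.5
Step 3: insert 21 -> lo=[21, 23] (size 2, max 23) hi=[26] (size 1, min 26) -> median=23
Step 4: insert 3 -> lo=[3, 21] (size 2, max 21) hi=[23, 26] (size 2, min 23) -> median=22
Step 5: insert 40 -> lo=[3, 21, 23] (size 3, max 23) hi=[26, 40] (size 2, min 26) -> median=23
Step 6: insert 41 -> lo=[3, 21, 23] (size 3, max 23) hi=[26, 40, 41] (size 3, min 26) -> median=24.5

Answer: 26 24.5 23 22 23 24.5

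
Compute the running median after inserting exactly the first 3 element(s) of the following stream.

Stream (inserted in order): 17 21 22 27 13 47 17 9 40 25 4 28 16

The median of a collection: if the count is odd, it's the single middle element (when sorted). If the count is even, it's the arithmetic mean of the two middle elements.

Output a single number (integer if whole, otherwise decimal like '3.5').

Answer: 21

Derivation:
Step 1: insert 17 -> lo=[17] (size 1, max 17) hi=[] (size 0) -> median=17
Step 2: insert 21 -> lo=[17] (size 1, max 17) hi=[21] (size 1, min 21) -> median=19
Step 3: insert 22 -> lo=[17, 21] (size 2, max 21) hi=[22] (size 1, min 22) -> median=21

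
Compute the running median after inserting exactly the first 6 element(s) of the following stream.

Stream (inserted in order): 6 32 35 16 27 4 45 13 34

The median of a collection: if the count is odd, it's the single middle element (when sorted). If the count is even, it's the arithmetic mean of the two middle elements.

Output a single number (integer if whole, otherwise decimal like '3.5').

Answer: 21.5

Derivation:
Step 1: insert 6 -> lo=[6] (size 1, max 6) hi=[] (size 0) -> median=6
Step 2: insert 32 -> lo=[6] (size 1, max 6) hi=[32] (size 1, min 32) -> median=19
Step 3: insert 35 -> lo=[6, 32] (size 2, max 32) hi=[35] (size 1, min 35) -> median=32
Step 4: insert 16 -> lo=[6, 16] (size 2, max 16) hi=[32, 35] (size 2, min 32) -> median=24
Step 5: insert 27 -> lo=[6, 16, 27] (size 3, max 27) hi=[32, 35] (size 2, min 32) -> median=27
Step 6: insert 4 -> lo=[4, 6, 16] (size 3, max 16) hi=[27, 32, 35] (size 3, min 27) -> median=21.5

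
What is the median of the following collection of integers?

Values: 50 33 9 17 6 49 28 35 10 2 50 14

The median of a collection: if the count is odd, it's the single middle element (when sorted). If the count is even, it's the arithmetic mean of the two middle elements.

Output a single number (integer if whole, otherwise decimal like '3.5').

Step 1: insert 50 -> lo=[50] (size 1, max 50) hi=[] (size 0) -> median=50
Step 2: insert 33 -> lo=[33] (size 1, max 33) hi=[50] (size 1, min 50) -> median=41.5
Step 3: insert 9 -> lo=[9, 33] (size 2, max 33) hi=[50] (size 1, min 50) -> median=33
Step 4: insert 17 -> lo=[9, 17] (size 2, max 17) hi=[33, 50] (size 2, min 33) -> median=25
Step 5: insert 6 -> lo=[6, 9, 17] (size 3, max 17) hi=[33, 50] (size 2, min 33) -> median=17
Step 6: insert 49 -> lo=[6, 9, 17] (size 3, max 17) hi=[33, 49, 50] (size 3, min 33) -> median=25
Step 7: insert 28 -> lo=[6, 9, 17, 28] (size 4, max 28) hi=[33, 49, 50] (size 3, min 33) -> median=28
Step 8: insert 35 -> lo=[6, 9, 17, 28] (size 4, max 28) hi=[33, 35, 49, 50] (size 4, min 33) -> median=30.5
Step 9: insert 10 -> lo=[6, 9, 10, 17, 28] (size 5, max 28) hi=[33, 35, 49, 50] (size 4, min 33) -> median=28
Step 10: insert 2 -> lo=[2, 6, 9, 10, 17] (size 5, max 17) hi=[28, 33, 35, 49, 50] (size 5, min 28) -> median=22.5
Step 11: insert 50 -> lo=[2, 6, 9, 10, 17, 28] (size 6, max 28) hi=[33, 35, 49, 50, 50] (size 5, min 33) -> median=28
Step 12: insert 14 -> lo=[2, 6, 9, 10, 14, 17] (size 6, max 17) hi=[28, 33, 35, 49, 50, 50] (size 6, min 28) -> median=22.5

Answer: 22.5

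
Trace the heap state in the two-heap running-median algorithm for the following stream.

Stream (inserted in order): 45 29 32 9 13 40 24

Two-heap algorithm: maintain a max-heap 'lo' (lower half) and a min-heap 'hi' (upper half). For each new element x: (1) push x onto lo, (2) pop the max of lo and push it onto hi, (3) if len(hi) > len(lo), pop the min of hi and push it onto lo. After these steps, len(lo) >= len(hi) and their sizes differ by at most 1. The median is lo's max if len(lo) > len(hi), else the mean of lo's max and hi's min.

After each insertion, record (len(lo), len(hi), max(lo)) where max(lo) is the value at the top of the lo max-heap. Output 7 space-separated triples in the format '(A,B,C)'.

Step 1: insert 45 -> lo=[45] hi=[] -> (len(lo)=1, len(hi)=0, max(lo)=45)
Step 2: insert 29 -> lo=[29] hi=[45] -> (len(lo)=1, len(hi)=1, max(lo)=29)
Step 3: insert 32 -> lo=[29, 32] hi=[45] -> (len(lo)=2, len(hi)=1, max(lo)=32)
Step 4: insert 9 -> lo=[9, 29] hi=[32, 45] -> (len(lo)=2, len(hi)=2, max(lo)=29)
Step 5: insert 13 -> lo=[9, 13, 29] hi=[32, 45] -> (len(lo)=3, len(hi)=2, max(lo)=29)
Step 6: insert 40 -> lo=[9, 13, 29] hi=[32, 40, 45] -> (len(lo)=3, len(hi)=3, max(lo)=29)
Step 7: insert 24 -> lo=[9, 13, 24, 29] hi=[32, 40, 45] -> (len(lo)=4, len(hi)=3, max(lo)=29)

Answer: (1,0,45) (1,1,29) (2,1,32) (2,2,29) (3,2,29) (3,3,29) (4,3,29)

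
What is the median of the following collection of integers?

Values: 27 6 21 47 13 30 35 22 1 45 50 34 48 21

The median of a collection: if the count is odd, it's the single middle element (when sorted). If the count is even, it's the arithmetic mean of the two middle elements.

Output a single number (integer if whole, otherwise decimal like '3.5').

Step 1: insert 27 -> lo=[27] (size 1, max 27) hi=[] (size 0) -> median=27
Step 2: insert 6 -> lo=[6] (size 1, max 6) hi=[27] (size 1, min 27) -> median=16.5
Step 3: insert 21 -> lo=[6, 21] (size 2, max 21) hi=[27] (size 1, min 27) -> median=21
Step 4: insert 47 -> lo=[6, 21] (size 2, max 21) hi=[27, 47] (size 2, min 27) -> median=24
Step 5: insert 13 -> lo=[6, 13, 21] (size 3, max 21) hi=[27, 47] (size 2, min 27) -> median=21
Step 6: insert 30 -> lo=[6, 13, 21] (size 3, max 21) hi=[27, 30, 47] (size 3, min 27) -> median=24
Step 7: insert 35 -> lo=[6, 13, 21, 27] (size 4, max 27) hi=[30, 35, 47] (size 3, min 30) -> median=27
Step 8: insert 22 -> lo=[6, 13, 21, 22] (size 4, max 22) hi=[27, 30, 35, 47] (size 4, min 27) -> median=24.5
Step 9: insert 1 -> lo=[1, 6, 13, 21, 22] (size 5, max 22) hi=[27, 30, 35, 47] (size 4, min 27) -> median=22
Step 10: insert 45 -> lo=[1, 6, 13, 21, 22] (size 5, max 22) hi=[27, 30, 35, 45, 47] (size 5, min 27) -> median=24.5
Step 11: insert 50 -> lo=[1, 6, 13, 21, 22, 27] (size 6, max 27) hi=[30, 35, 45, 47, 50] (size 5, min 30) -> median=27
Step 12: insert 34 -> lo=[1, 6, 13, 21, 22, 27] (size 6, max 27) hi=[30, 34, 35, 45, 47, 50] (size 6, min 30) -> median=28.5
Step 13: insert 48 -> lo=[1, 6, 13, 21, 22, 27, 30] (size 7, max 30) hi=[34, 35, 45, 47, 48, 50] (size 6, min 34) -> median=30
Step 14: insert 21 -> lo=[1, 6, 13, 21, 21, 22, 27] (size 7, max 27) hi=[30, 34, 35, 45, 47, 48, 50] (size 7, min 30) -> median=28.5

Answer: 28.5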